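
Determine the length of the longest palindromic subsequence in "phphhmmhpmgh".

8

One longest palindromic subsequence is hphmmhph (positions 2,3,4,6,7,8,9,12); it reads the same forward and backward, and the interval DP gives dp[1][12] = 8.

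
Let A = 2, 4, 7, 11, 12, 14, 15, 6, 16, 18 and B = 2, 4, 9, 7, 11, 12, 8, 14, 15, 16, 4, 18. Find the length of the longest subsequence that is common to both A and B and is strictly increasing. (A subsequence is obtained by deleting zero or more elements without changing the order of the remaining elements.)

9

For each value that appears in both, track the longest common increasing run ending there.
The best achievable length is 9; one witness is 2, 4, 7, 11, 12, 14, 15, 16, 18 (A-positions 1,2,3,4,5,6,7,9,10, B-positions 1,2,4,5,6,8,9,10,12).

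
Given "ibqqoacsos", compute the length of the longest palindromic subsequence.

Using dp[i][j] = 2 + dp[i+1][j−1] if the ends match, else max(dp[i+1][j], dp[i][j−1]):
dp[1][10] = 3. A witness is sos at positions 8,9,10.

3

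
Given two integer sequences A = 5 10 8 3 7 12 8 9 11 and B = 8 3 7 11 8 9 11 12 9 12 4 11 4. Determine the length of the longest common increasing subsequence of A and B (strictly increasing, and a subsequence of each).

A longest common strictly increasing subsequence is 3, 7, 8, 9, 11 (length 5); it appears in order in both A and B, and no longer such subsequence exists.

5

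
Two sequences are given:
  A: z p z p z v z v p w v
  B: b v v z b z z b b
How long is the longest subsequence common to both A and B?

3

Backtracking the LCS table gives one alignment: z (A1,B4) → z (A3,B6) → z (A5,B7).
So the longest common subsequence has length 3.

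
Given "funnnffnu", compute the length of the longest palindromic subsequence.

6

One longest palindromic subsequence is unffnu (positions 2,3,6,7,8,9); it reads the same forward and backward, and the interval DP gives dp[1][9] = 6.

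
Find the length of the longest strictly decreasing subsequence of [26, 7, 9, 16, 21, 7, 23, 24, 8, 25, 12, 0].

Let dp[i] be the longest decreasing subsequence ending at position i. Then dp = [1, 2, 2, 2, 2, 3, 2, 2, 3, 2, 3, 4].
The maximum is 4; one witness is 26, 9, 7, 0 at positions 1,3,6,12.

4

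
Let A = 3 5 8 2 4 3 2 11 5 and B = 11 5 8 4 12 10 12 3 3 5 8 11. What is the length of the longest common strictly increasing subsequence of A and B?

4

For each value that appears in both, track the longest common increasing run ending there.
The best achievable length is 4; one witness is 3, 5, 8, 11 (A-positions 1,2,3,8, B-positions 8,10,11,12).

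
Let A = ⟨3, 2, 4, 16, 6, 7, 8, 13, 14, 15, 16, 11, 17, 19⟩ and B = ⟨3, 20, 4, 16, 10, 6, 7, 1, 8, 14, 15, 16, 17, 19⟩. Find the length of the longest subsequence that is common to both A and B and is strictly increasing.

A longest common strictly increasing subsequence is 3, 4, 6, 7, 8, 14, 15, 16, 17, 19 (length 10); it appears in order in both A and B, and no longer such subsequence exists.

10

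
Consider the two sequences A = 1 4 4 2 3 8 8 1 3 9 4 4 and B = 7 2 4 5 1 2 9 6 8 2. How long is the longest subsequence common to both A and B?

3

A longest common subsequence is 1, 2, 8 (length 3); the LCS DP confirms no longer common subsequence exists.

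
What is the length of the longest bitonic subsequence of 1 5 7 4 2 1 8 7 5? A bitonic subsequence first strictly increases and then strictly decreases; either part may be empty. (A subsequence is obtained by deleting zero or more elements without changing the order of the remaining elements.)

Let inc[i] be the LIS ending at i and dec[i] the longest strictly decreasing subsequence starting at i. inc = [1, 2, 3, 2, 2, 1, 4, 3, 3], dec = [1, 4, 4, 3, 2, 1, 3, 2, 1].
max_i inc[i]+dec[i]−1 = 6, with one witness 1, 5, 7, 4, 2, 1.

6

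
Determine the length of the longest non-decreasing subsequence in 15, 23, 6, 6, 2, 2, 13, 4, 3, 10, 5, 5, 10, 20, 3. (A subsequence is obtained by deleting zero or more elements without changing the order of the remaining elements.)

Let dp[i] be the longest non-decreasing subsequence ending at position i. Then dp = [1, 2, 1, 2, 1, 2, 3, 3, 3, 4, 4, 5, 6, 7, 4].
The maximum is 7; one witness is 2, 2, 4, 5, 5, 10, 20 at positions 5,6,8,11,12,13,14.

7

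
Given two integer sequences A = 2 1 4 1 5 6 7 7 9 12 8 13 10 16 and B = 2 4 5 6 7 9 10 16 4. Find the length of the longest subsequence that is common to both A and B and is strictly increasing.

8

A longest common strictly increasing subsequence is 2, 4, 5, 6, 7, 9, 10, 16 (length 8); it appears in order in both A and B, and no longer such subsequence exists.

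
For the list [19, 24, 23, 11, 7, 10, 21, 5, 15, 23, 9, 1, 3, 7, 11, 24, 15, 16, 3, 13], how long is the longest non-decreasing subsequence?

6

Let dp[i] be the longest non-decreasing subsequence ending at position i. Then dp = [1, 2, 2, 1, 1, 2, 3, 1, 3, 4, 2, 1, 2, 3, 4, 5, 5, 6, 3, 5].
The maximum is 6; one witness is 1, 3, 7, 11, 15, 16 at positions 12,13,14,15,17,18.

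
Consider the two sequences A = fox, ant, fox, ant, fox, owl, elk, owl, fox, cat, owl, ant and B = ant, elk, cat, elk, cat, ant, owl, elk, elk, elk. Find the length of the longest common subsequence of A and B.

A longest common subsequence is ant, ant, owl, elk (length 4); the LCS DP confirms no longer common subsequence exists.

4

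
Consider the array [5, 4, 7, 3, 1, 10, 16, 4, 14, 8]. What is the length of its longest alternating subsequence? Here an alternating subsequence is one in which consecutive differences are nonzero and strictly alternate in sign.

8

Track the best alternating length ending on an up-step vs a down-step at each position: up/down = 1/1, 1/2, 3/1, 1/4, 1/4, 5/1, 5/1, 5/6, 7/6, 7/8.
The maximum over both is 8; one such subsequence is 5, 4, 7, 3, 10, 4, 14, 8.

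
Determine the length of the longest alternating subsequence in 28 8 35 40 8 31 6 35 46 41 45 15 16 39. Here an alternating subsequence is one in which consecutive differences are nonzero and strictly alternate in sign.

11

A longest alternating subsequence is 28, 8, 35, 8, 31, 6, 46, 41, 45, 15, 16 (positions 1,2,3,5,6,7,9,10,11,12,13); its 10 consecutive differences strictly alternate in sign, and length 11 is optimal.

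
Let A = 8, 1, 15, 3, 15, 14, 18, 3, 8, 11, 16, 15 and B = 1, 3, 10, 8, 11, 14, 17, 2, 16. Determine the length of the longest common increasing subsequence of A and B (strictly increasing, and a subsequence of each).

A longest common strictly increasing subsequence is 1, 3, 8, 11, 16 (length 5); it appears in order in both A and B, and no longer such subsequence exists.

5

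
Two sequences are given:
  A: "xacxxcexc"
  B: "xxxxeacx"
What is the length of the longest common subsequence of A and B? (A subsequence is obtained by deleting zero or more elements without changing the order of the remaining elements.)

A longest common subsequence is xxxcx (length 5); the LCS DP confirms no longer common subsequence exists.

5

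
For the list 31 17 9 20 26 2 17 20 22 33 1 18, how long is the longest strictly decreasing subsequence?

5

Let dp[i] be the longest decreasing subsequence ending at position i. Then dp = [1, 2, 3, 2, 2, 4, 3, 3, 3, 1, 5, 4].
The maximum is 5; one witness is 31, 17, 9, 2, 1 at positions 1,2,3,6,11.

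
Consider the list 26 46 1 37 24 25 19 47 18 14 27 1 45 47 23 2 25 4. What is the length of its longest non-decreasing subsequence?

6

Let dp[i] be the longest non-decreasing subsequence ending at position i. Then dp = [1, 2, 1, 2, 2, 3, 2, 4, 2, 2, 4, 2, 5, 6, 3, 3, 4, 4].
The maximum is 6; one witness is 1, 24, 25, 27, 45, 47 at positions 3,5,6,11,13,14.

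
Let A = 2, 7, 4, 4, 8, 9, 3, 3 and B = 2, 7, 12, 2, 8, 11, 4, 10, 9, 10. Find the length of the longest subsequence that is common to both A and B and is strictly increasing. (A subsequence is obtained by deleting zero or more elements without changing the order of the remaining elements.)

4

A longest common strictly increasing subsequence is 2, 7, 8, 9 (length 4); it appears in order in both A and B, and no longer such subsequence exists.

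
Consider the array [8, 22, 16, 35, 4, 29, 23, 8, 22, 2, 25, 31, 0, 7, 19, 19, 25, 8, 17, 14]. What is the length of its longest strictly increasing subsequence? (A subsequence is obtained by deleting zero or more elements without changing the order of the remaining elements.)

5

Let dp[i] be the longest increasing subsequence ending at position i. Then dp = [1, 2, 2, 3, 1, 3, 3, 2, 3, 1, 4, 5, 1, 2, 3, 3, 4, 3, 4, 4].
The maximum is 5; one witness is 8, 22, 23, 25, 31 at positions 1,2,7,11,12.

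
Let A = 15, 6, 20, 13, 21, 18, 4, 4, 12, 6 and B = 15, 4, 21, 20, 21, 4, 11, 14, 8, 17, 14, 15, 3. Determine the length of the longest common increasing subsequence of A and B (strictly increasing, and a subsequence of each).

3

A longest common strictly increasing subsequence is 15, 20, 21 (length 3); it appears in order in both A and B, and no longer such subsequence exists.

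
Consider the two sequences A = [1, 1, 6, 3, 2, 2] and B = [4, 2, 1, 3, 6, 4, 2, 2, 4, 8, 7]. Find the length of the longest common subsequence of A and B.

Backtracking the LCS table gives one alignment: 1 (A1,B3) → 6 (A3,B5) → 2 (A5,B7) → 2 (A6,B8).
So the longest common subsequence has length 4.

4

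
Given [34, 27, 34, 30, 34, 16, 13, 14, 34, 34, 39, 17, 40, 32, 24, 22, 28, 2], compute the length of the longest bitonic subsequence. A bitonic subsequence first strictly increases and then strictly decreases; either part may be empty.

9

One longest bitonic subsequence is 27, 30, 34, 39, 40, 32, 24, 22, 2 (positions 2,4,5,11,13,14,15,16,18): it rises to 40 then falls. Length 9 is optimal.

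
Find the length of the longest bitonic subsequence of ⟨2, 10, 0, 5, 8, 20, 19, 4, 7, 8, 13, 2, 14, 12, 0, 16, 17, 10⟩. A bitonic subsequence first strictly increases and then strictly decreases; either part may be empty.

9

Let inc[i] be the LIS ending at i and dec[i] the longest strictly decreasing subsequence starting at i. inc = [1, 2, 1, 2, 3, 4, 4, 2, 3, 4, 5, 2, 6, 5, 1, 7, 8, 5], dec = [2, 5, 1, 4, 4, 5, 4, 3, 3, 3, 3, 2, 3, 2, 1, 2, 2, 1].
max_i inc[i]+dec[i]−1 = 9, with one witness 2, 5, 7, 8, 13, 14, 16, 17, 10.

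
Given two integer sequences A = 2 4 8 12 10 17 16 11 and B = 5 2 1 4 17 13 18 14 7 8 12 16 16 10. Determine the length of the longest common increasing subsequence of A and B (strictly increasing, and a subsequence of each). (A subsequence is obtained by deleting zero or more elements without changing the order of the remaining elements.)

5

For each value that appears in both, track the longest common increasing run ending there.
The best achievable length is 5; one witness is 2, 4, 8, 12, 16 (A-positions 1,2,3,4,7, B-positions 2,4,10,11,12).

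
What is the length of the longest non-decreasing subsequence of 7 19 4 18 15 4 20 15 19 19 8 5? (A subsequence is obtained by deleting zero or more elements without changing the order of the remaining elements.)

Let dp[i] be the longest non-decreasing subsequence ending at position i. Then dp = [1, 2, 1, 2, 2, 2, 3, 3, 4, 5, 3, 3].
The maximum is 5; one witness is 7, 15, 15, 19, 19 at positions 1,5,8,9,10.

5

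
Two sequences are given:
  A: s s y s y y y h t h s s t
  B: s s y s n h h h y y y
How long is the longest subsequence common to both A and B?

Backtracking the LCS table gives one alignment: s (A1,B1) → s (A2,B2) → y (A3,B3) → s (A4,B4) → y (A5,B9) → y (A6,B10) → y (A7,B11).
So the longest common subsequence has length 7.

7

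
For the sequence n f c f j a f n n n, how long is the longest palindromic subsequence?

One longest palindromic subsequence is nfafn (positions 1,4,6,7,10); it reads the same forward and backward, and the interval DP gives dp[1][10] = 5.

5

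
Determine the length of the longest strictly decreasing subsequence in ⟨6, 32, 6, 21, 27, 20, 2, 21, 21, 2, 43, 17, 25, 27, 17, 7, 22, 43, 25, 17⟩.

5

Let dp[i] be the longest decreasing subsequence ending at position i. Then dp = [1, 1, 2, 2, 2, 3, 4, 3, 3, 4, 1, 4, 3, 2, 4, 5, 4, 1, 3, 5].
The maximum is 5; one witness is 32, 21, 20, 17, 7 at positions 2,4,6,12,16.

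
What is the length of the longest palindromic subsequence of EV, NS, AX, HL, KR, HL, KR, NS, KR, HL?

5

Using dp[i][j] = 2 + dp[i+1][j−1] if the ends match, else max(dp[i+1][j], dp[i][j−1]):
dp[1][10] = 5. A witness is HL KR NS KR HL at positions 4,5,8,9,10.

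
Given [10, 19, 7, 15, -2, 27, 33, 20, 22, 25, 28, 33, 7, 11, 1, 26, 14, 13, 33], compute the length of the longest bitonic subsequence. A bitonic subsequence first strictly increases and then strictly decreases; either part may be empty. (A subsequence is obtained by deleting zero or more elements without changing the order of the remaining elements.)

One longest bitonic subsequence is 10, 19, 20, 22, 25, 28, 33, 26, 14, 13 (positions 1,2,8,9,10,11,12,16,17,18): it rises to 33 then falls. Length 10 is optimal.

10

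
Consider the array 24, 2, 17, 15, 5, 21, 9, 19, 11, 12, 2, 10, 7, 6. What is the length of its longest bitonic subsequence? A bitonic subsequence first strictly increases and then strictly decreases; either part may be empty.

One longest bitonic subsequence is 2, 17, 21, 19, 12, 10, 7, 6 (positions 2,3,6,8,10,12,13,14): it rises to 21 then falls. Length 8 is optimal.

8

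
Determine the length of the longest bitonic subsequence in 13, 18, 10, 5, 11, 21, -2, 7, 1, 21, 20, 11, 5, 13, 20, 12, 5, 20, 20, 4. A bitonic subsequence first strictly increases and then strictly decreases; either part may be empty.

8

Let inc[i] be the LIS ending at i and dec[i] the longest strictly decreasing subsequence starting at i. inc = [1, 2, 1, 1, 2, 3, 1, 2, 2, 3, 3, 3, 3, 4, 5, 4, 3, 5, 5, 3], dec = [5, 5, 4, 2, 4, 6, 1, 3, 1, 6, 5, 3, 2, 4, 4, 3, 2, 2, 2, 1].
max_i inc[i]+dec[i]−1 = 8, with one witness 13, 18, 21, 20, 13, 12, 5, 4.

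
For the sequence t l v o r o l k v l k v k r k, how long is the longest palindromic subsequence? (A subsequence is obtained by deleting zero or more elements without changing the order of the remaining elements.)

7

One longest palindromic subsequence is rkvkvkr (positions 5,8,9,11,12,13,14); it reads the same forward and backward, and the interval DP gives dp[1][15] = 7.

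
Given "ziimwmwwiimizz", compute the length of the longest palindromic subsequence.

Using dp[i][j] = 2 + dp[i+1][j−1] if the ends match, else max(dp[i+1][j], dp[i][j−1]):
dp[1][14] = 9. A witness is zimwwwmiz at positions 1,3,4,5,7,8,11,12,14.

9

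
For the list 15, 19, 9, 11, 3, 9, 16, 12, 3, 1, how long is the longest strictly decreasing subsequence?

5

Scanning left to right, the best length ending at each element is: 15→1, 19→1, 9→2, 11→2, 3→3, 9→3, 16→2, 12→3, 3→4, 1→5.
So the longest decreasing subsequence has length 5, e.g. 15, 11, 9, 3, 1.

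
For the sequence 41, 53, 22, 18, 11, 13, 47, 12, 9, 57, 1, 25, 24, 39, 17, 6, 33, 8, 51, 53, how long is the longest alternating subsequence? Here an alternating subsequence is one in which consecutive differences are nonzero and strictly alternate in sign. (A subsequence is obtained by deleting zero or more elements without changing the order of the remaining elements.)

14

A longest alternating subsequence is 41, 53, 11, 13, 12, 57, 1, 25, 24, 39, 17, 33, 8, 51 (positions 1,2,5,6,8,10,11,12,13,14,15,17,18,19); its 13 consecutive differences strictly alternate in sign, and length 14 is optimal.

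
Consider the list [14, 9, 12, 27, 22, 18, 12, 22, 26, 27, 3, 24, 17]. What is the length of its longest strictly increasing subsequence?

6

Scanning left to right, the best length ending at each element is: 14→1, 9→1, 12→2, 27→3, 22→3, 18→3, 12→2, 22→4, 26→5, 27→6, 3→1, 24→5, 17→3.
So the longest increasing subsequence has length 6, e.g. 9, 12, 18, 22, 26, 27.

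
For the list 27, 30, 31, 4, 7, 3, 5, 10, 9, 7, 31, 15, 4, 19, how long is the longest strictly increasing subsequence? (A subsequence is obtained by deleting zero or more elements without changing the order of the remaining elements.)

Let dp[i] be the longest increasing subsequence ending at position i. Then dp = [1, 2, 3, 1, 2, 1, 2, 3, 3, 3, 4, 4, 2, 5].
The maximum is 5; one witness is 4, 7, 10, 15, 19 at positions 4,5,8,12,14.

5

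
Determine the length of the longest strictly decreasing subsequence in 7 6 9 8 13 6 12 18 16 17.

Let dp[i] be the longest decreasing subsequence ending at position i. Then dp = [1, 2, 1, 2, 1, 3, 2, 1, 2, 2].
The maximum is 3; one witness is 9, 8, 6 at positions 3,4,6.

3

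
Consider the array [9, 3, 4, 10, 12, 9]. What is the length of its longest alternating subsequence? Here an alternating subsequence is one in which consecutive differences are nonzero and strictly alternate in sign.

4

Track the best alternating length ending on an up-step vs a down-step at each position: up/down = 1/1, 1/2, 3/2, 3/1, 3/1, 3/4.
The maximum over both is 4; one such subsequence is 9, 3, 10, 9.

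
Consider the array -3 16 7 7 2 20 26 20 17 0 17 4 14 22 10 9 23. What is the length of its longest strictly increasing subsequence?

Let dp[i] be the longest increasing subsequence ending at position i. Then dp = [1, 2, 2, 2, 2, 3, 4, 3, 3, 2, 3, 3, 4, 5, 4, 4, 6].
The maximum is 6; one witness is -3, 2, 4, 14, 22, 23 at positions 1,5,12,13,14,17.

6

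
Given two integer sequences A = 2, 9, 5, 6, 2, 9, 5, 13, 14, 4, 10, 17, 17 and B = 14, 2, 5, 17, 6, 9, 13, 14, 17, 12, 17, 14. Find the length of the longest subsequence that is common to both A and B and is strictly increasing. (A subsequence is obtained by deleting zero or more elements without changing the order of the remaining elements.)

7

For each value that appears in both, track the longest common increasing run ending there.
The best achievable length is 7; one witness is 2, 5, 6, 9, 13, 14, 17 (A-positions 1,3,4,6,8,9,12, B-positions 2,3,5,6,7,8,9).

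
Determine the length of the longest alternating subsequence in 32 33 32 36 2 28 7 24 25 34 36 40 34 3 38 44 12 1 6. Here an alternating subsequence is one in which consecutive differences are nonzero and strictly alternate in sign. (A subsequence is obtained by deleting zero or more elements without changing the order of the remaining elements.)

12

A longest alternating subsequence is 32, 33, 32, 36, 2, 28, 7, 36, 34, 38, 1, 6 (positions 1,2,3,4,5,6,7,11,13,15,18,19); its 11 consecutive differences strictly alternate in sign, and length 12 is optimal.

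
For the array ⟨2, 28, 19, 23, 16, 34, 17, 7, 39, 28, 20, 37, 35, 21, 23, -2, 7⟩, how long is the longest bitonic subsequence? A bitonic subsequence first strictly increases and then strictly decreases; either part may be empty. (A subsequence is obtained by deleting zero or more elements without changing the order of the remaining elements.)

Let inc[i] be the LIS ending at i and dec[i] the longest strictly decreasing subsequence starting at i. inc = [1, 2, 2, 3, 2, 4, 3, 2, 5, 4, 4, 5, 5, 5, 6, 1, 2], dec = [2, 5, 4, 4, 3, 4, 3, 2, 5, 3, 2, 4, 3, 2, 2, 1, 1].
max_i inc[i]+dec[i]−1 = 9, with one witness 2, 19, 23, 34, 39, 37, 35, 23, 7.

9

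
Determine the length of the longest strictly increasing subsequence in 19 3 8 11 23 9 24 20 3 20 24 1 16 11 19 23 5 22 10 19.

6

One longest increasing subsequence is 3, 8, 11, 16, 19, 23 (positions 2,3,4,13,15,16), of length 6; no longer one exists.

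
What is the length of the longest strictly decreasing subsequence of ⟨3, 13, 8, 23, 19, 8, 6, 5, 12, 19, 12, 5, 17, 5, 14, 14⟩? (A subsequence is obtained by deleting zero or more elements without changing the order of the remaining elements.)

5

Scanning left to right, the best length ending at each element is: 3→1, 13→1, 8→2, 23→1, 19→2, 8→3, 6→4, 5→5, 12→3, 19→2, 12→3, 5→5, 17→3, 5→5, 14→4, 14→4.
So the longest decreasing subsequence has length 5, e.g. 23, 19, 8, 6, 5.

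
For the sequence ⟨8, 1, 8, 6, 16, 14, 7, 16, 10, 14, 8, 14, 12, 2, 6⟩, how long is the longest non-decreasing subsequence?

6

One longest non-decreasing subsequence is 1, 6, 7, 10, 14, 14 (positions 2,4,7,9,10,12), of length 6; no longer one exists.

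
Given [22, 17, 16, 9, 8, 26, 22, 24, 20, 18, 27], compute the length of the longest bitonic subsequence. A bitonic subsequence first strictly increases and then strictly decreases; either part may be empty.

One longest bitonic subsequence is 22, 17, 16, 9, 8 (positions 1,2,3,4,5): it rises to 22 then falls. Length 5 is optimal.

5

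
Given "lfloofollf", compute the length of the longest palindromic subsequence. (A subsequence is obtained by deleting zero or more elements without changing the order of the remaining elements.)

One longest palindromic subsequence is flofolf (positions 2,3,5,6,7,9,10); it reads the same forward and backward, and the interval DP gives dp[1][10] = 7.

7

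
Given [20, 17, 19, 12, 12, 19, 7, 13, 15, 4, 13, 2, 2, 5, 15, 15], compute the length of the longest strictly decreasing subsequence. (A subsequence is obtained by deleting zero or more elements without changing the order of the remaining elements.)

6

Let dp[i] be the longest decreasing subsequence ending at position i. Then dp = [1, 2, 2, 3, 3, 2, 4, 3, 3, 5, 4, 6, 6, 5, 3, 3].
The maximum is 6; one witness is 20, 17, 12, 7, 4, 2 at positions 1,2,4,7,10,12.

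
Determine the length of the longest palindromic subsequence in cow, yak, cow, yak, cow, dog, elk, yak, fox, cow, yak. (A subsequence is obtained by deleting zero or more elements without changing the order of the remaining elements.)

Using dp[i][j] = 2 + dp[i+1][j−1] if the ends match, else max(dp[i+1][j], dp[i][j−1]):
dp[1][11] = 7. A witness is yak cow yak elk yak cow yak at positions 2,3,4,7,8,10,11.

7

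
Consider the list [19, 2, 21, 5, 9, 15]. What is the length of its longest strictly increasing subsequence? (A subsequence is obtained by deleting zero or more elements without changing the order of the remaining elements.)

Let dp[i] be the longest increasing subsequence ending at position i. Then dp = [1, 1, 2, 2, 3, 4].
The maximum is 4; one witness is 2, 5, 9, 15 at positions 2,4,5,6.

4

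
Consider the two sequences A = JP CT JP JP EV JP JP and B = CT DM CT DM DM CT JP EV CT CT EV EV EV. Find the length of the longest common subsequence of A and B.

3

Backtracking the LCS table gives one alignment: JP (A1,B7) → CT (A2,B10) → EV (A5,B13).
So the longest common subsequence has length 3.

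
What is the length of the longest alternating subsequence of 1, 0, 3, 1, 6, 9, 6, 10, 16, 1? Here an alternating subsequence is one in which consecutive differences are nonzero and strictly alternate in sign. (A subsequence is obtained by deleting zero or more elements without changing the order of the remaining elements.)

8

A longest alternating subsequence is 1, 0, 3, 1, 9, 6, 10, 1 (positions 1,2,3,4,6,7,8,10); its 7 consecutive differences strictly alternate in sign, and length 8 is optimal.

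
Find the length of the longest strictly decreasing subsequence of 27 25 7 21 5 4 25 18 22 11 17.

5

Let dp[i] be the longest decreasing subsequence ending at position i. Then dp = [1, 2, 3, 3, 4, 5, 2, 4, 3, 5, 5].
The maximum is 5; one witness is 27, 25, 7, 5, 4 at positions 1,2,3,5,6.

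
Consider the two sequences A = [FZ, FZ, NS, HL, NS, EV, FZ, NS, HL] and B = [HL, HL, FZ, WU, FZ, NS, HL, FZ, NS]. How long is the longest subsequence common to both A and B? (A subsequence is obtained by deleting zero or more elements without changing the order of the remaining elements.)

Backtracking the LCS table gives one alignment: FZ (A1,B3) → FZ (A2,B5) → NS (A3,B6) → HL (A4,B7) → FZ (A7,B8) → NS (A8,B9).
So the longest common subsequence has length 6.

6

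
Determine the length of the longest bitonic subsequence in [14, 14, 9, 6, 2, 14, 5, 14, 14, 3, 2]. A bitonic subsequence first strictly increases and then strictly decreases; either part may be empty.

One longest bitonic subsequence is 14, 9, 6, 5, 3, 2 (positions 1,3,4,7,10,11): it rises to 14 then falls. Length 6 is optimal.

6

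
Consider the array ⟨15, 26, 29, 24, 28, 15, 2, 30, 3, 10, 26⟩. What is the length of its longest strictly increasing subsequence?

4

One longest increasing subsequence is 15, 26, 29, 30 (positions 1,2,3,8), of length 4; no longer one exists.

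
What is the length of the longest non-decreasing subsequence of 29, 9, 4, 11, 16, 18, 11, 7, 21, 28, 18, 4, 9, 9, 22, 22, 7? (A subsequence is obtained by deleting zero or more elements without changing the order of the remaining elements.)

7

Scanning left to right, the best length ending at each element is: 29→1, 9→1, 4→1, 11→2, 16→3, 18→4, 11→3, 7→2, 21→5, 28→6, 18→5, 4→2, 9→3, 9→4, 22→6, 22→7, 7→3.
So the longest non-decreasing subsequence has length 7, e.g. 9, 11, 16, 18, 21, 22, 22.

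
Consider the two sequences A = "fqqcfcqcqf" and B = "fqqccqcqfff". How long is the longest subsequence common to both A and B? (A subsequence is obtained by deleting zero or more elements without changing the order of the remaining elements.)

9

Backtracking the LCS table gives one alignment: f (A1,B1) → q (A2,B2) → q (A3,B3) → c (A4,B4) → c (A6,B5) → q (A7,B6) → c (A8,B7) → q (A9,B8) → f (A10,B11).
So the longest common subsequence has length 9.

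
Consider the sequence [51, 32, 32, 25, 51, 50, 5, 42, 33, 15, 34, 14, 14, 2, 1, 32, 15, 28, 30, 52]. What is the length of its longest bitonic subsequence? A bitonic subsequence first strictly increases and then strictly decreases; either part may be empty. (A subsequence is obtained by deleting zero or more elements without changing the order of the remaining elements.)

Let inc[i] be the LIS ending at i and dec[i] the longest strictly decreasing subsequence starting at i. inc = [1, 1, 1, 1, 2, 2, 1, 2, 2, 2, 3, 2, 2, 1, 1, 3, 3, 4, 5, 6], dec = [8, 6, 6, 5, 8, 7, 3, 6, 5, 4, 4, 3, 3, 2, 1, 2, 1, 1, 1, 1].
max_i inc[i]+dec[i]−1 = 9, with one witness 32, 51, 50, 42, 33, 15, 14, 2, 1.

9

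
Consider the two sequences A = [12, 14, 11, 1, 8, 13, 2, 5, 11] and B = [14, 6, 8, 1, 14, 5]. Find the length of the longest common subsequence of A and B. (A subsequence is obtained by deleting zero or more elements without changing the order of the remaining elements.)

3

Backtracking the LCS table gives one alignment: 14 (A2,B1) → 1 (A4,B4) → 5 (A8,B6).
So the longest common subsequence has length 3.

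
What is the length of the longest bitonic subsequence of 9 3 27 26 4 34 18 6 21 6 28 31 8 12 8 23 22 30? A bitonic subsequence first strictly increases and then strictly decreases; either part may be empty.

8

One longest bitonic subsequence is 3, 4, 18, 21, 28, 31, 23, 22 (positions 2,5,7,9,11,12,16,17): it rises to 31 then falls. Length 8 is optimal.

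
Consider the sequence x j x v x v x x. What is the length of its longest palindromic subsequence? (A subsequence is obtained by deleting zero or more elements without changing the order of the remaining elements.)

One longest palindromic subsequence is xxvxvxx (positions 1,3,4,5,6,7,8); it reads the same forward and backward, and the interval DP gives dp[1][8] = 7.

7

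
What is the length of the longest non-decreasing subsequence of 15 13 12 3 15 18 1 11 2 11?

3

Scanning left to right, the best length ending at each element is: 15→1, 13→1, 12→1, 3→1, 15→2, 18→3, 1→1, 11→2, 2→2, 11→3.
So the longest non-decreasing subsequence has length 3, e.g. 15, 15, 18.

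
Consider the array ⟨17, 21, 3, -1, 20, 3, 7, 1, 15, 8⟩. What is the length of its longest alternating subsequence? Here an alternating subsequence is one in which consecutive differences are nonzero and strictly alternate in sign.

9

A longest alternating subsequence is 17, 21, 3, 20, 3, 7, 1, 15, 8 (positions 1,2,3,5,6,7,8,9,10); its 8 consecutive differences strictly alternate in sign, and length 9 is optimal.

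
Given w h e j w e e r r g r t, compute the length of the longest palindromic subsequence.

One longest palindromic subsequence is rgr (positions 9,10,11); it reads the same forward and backward, and the interval DP gives dp[1][12] = 3.

3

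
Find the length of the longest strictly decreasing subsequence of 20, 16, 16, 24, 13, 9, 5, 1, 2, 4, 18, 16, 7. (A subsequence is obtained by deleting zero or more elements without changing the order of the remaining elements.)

One longest decreasing subsequence is 20, 16, 13, 9, 5, 1 (positions 1,2,5,6,7,8), of length 6; no longer one exists.

6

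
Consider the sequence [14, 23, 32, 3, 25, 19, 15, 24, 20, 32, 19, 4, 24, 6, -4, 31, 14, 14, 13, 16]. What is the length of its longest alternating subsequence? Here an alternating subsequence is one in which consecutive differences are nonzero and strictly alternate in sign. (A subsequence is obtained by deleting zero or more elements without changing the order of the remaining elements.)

A longest alternating subsequence is 14, 23, 3, 25, 19, 24, 20, 32, 19, 24, 6, 31, 14, 16 (positions 1,2,4,5,6,8,9,10,11,13,14,16,17,20); its 13 consecutive differences strictly alternate in sign, and length 14 is optimal.

14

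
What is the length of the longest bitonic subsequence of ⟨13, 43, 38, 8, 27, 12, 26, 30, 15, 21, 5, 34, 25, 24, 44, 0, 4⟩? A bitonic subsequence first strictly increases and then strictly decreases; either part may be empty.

8

Let inc[i] be the LIS ending at i and dec[i] the longest strictly decreasing subsequence starting at i. inc = [1, 2, 2, 1, 2, 2, 3, 4, 3, 4, 1, 5, 5, 5, 6, 1, 2], dec = [4, 7, 6, 3, 5, 3, 4, 4, 3, 3, 2, 4, 3, 2, 2, 1, 1].
max_i inc[i]+dec[i]−1 = 8, with one witness 13, 43, 38, 27, 26, 25, 24, 4.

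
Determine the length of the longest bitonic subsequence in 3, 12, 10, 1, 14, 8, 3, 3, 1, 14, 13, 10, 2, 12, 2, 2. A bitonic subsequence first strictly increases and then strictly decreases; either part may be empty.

6

One longest bitonic subsequence is 3, 12, 10, 8, 3, 2 (positions 1,2,3,6,8,16): it rises to 12 then falls. Length 6 is optimal.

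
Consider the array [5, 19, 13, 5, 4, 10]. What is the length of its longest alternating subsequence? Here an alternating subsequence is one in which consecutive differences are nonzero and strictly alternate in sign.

4

Track the best alternating length ending on an up-step vs a down-step at each position: up/down = 1/1, 2/1, 2/3, 1/3, 1/3, 4/3.
The maximum over both is 4; one such subsequence is 5, 19, 5, 10.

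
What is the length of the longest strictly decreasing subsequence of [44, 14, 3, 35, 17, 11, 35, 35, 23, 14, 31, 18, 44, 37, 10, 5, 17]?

6

Scanning left to right, the best length ending at each element is: 44→1, 14→2, 3→3, 35→2, 17→3, 11→4, 35→2, 35→2, 23→3, 14→4, 31→3, 18→4, 44→1, 37→2, 10→5, 5→6, 17→5.
So the longest decreasing subsequence has length 6, e.g. 44, 35, 17, 11, 10, 5.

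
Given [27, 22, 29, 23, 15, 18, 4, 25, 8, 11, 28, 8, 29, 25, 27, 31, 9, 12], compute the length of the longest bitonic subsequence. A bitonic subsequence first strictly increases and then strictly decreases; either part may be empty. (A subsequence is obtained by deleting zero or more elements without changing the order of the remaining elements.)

One longest bitonic subsequence is 22, 23, 25, 28, 29, 27, 12 (positions 2,4,8,11,13,15,18): it rises to 29 then falls. Length 7 is optimal.

7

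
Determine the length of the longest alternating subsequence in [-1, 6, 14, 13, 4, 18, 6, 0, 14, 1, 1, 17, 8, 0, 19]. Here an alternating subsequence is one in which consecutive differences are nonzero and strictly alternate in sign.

Track the best alternating length ending on an up-step vs a down-step at each position: up/down = 1/1, 2/1, 2/1, 2/3, 2/3, 4/1, 4/5, 2/5, 6/5, 6/7, 6/7, 8/5, 8/9, 2/9, 10/1.
The maximum over both is 10; one such subsequence is -1, 14, 13, 18, 6, 14, 1, 17, 8, 19.

10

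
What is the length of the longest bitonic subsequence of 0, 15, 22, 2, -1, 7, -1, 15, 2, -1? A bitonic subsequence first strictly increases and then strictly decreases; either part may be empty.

One longest bitonic subsequence is 0, 15, 22, 15, 2, -1 (positions 1,2,3,8,9,10): it rises to 22 then falls. Length 6 is optimal.

6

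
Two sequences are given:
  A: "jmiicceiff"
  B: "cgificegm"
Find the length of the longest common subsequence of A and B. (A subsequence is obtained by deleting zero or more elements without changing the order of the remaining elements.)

4

A longest common subsequence is iice (length 4); the LCS DP confirms no longer common subsequence exists.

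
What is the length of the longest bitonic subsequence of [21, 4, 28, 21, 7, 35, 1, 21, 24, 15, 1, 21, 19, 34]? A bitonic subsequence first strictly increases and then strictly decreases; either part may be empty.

Let inc[i] be the LIS ending at i and dec[i] the longest strictly decreasing subsequence starting at i. inc = [1, 1, 2, 2, 2, 3, 1, 3, 4, 3, 1, 4, 4, 5], dec = [3, 2, 4, 3, 2, 4, 1, 3, 3, 2, 1, 2, 1, 1].
max_i inc[i]+dec[i]−1 = 6, with one witness 21, 28, 35, 24, 21, 19.

6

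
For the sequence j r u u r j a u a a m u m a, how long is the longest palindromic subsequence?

6

Using dp[i][j] = 2 + dp[i+1][j−1] if the ends match, else max(dp[i+1][j], dp[i][j−1]):
dp[1][14] = 6. A witness is auaaua at positions 7,8,9,10,12,14.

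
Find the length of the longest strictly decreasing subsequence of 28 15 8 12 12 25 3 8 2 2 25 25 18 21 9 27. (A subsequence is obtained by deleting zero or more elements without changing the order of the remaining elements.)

5

Let dp[i] be the longest decreasing subsequence ending at position i. Then dp = [1, 2, 3, 3, 3, 2, 4, 4, 5, 5, 2, 2, 3, 3, 4, 2].
The maximum is 5; one witness is 28, 15, 8, 3, 2 at positions 1,2,3,7,9.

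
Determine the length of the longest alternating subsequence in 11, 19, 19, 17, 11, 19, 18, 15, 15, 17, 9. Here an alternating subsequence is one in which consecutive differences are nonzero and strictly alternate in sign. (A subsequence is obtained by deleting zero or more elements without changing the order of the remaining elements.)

A longest alternating subsequence is 11, 19, 17, 19, 15, 17, 9 (positions 1,2,4,6,8,10,11); its 6 consecutive differences strictly alternate in sign, and length 7 is optimal.

7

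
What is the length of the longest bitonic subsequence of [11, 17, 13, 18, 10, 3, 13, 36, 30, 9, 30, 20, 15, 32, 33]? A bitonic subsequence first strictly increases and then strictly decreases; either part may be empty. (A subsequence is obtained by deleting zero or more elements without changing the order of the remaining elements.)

Let inc[i] be the LIS ending at i and dec[i] the longest strictly decreasing subsequence starting at i. inc = [1, 2, 2, 3, 1, 1, 2, 4, 4, 2, 4, 4, 3, 5, 6], dec = [3, 4, 3, 3, 2, 1, 2, 4, 3, 1, 3, 2, 1, 1, 1].
max_i inc[i]+dec[i]−1 = 7, with one witness 11, 17, 18, 36, 30, 20, 15.

7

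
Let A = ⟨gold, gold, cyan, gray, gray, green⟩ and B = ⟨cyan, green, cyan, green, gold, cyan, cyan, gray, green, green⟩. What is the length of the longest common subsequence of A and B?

4

Backtracking the LCS table gives one alignment: gold (A1,B5) → cyan (A3,B7) → gray (A4,B8) → green (A6,B10).
So the longest common subsequence has length 4.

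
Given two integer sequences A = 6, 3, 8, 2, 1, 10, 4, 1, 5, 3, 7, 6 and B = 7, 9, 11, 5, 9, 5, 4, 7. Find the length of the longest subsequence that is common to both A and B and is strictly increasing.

A longest common strictly increasing subsequence is 5, 7 (length 2); it appears in order in both A and B, and no longer such subsequence exists.

2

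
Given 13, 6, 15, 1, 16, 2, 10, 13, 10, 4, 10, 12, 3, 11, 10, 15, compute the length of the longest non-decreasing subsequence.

One longest non-decreasing subsequence is 1, 2, 10, 10, 10, 12, 15 (positions 4,6,7,9,11,12,16), of length 7; no longer one exists.

7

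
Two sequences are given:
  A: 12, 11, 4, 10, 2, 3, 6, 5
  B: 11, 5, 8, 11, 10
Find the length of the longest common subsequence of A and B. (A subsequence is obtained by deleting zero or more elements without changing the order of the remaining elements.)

Backtracking the LCS table gives one alignment: 11 (A2,B4) → 10 (A4,B5).
So the longest common subsequence has length 2.

2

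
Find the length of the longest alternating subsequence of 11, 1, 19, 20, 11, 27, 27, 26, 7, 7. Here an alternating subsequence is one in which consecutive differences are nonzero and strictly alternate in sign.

Track the best alternating length ending on an up-step vs a down-step at each position: up/down = 1/1, 1/2, 3/1, 3/1, 3/4, 5/1, 5/1, 5/6, 3/6, 3/6.
The maximum over both is 6; one such subsequence is 11, 1, 19, 11, 27, 26.

6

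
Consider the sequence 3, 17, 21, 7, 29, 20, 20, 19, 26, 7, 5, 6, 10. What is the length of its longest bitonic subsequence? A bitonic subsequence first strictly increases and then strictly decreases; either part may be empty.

8

Let inc[i] be the LIS ending at i and dec[i] the longest strictly decreasing subsequence starting at i. inc = [1, 2, 3, 2, 4, 3, 3, 3, 4, 2, 2, 3, 4], dec = [1, 3, 5, 2, 5, 4, 4, 3, 3, 2, 1, 1, 1].
max_i inc[i]+dec[i]−1 = 8, with one witness 3, 17, 21, 29, 20, 19, 7, 6.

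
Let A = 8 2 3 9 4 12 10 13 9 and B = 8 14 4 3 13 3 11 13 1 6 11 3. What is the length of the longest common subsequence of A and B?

A longest common subsequence is 8, 3, 13 (length 3); the LCS DP confirms no longer common subsequence exists.

3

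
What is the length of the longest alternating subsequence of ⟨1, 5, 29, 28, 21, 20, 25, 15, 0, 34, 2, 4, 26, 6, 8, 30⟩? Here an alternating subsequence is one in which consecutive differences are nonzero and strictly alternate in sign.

10

Track the best alternating length ending on an up-step vs a down-step at each position: up/down = 1/1, 2/1, 2/1, 2/3, 2/3, 2/3, 4/3, 2/5, 1/5, 6/1, 6/7, 8/7, 8/7, 8/9, 10/9, 10/7.
The maximum over both is 10; one such subsequence is 1, 29, 21, 25, 15, 34, 2, 26, 6, 8.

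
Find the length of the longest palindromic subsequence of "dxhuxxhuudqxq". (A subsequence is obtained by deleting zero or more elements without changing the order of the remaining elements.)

6

One longest palindromic subsequence is xuxxux (positions 2,4,5,6,9,12); it reads the same forward and backward, and the interval DP gives dp[1][13] = 6.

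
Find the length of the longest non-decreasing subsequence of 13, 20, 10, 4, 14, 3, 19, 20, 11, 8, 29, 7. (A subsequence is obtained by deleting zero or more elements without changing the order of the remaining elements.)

5

Let dp[i] be the longest non-decreasing subsequence ending at position i. Then dp = [1, 2, 1, 1, 2, 1, 3, 4, 2, 2, 5, 2].
The maximum is 5; one witness is 13, 14, 19, 20, 29 at positions 1,5,7,8,11.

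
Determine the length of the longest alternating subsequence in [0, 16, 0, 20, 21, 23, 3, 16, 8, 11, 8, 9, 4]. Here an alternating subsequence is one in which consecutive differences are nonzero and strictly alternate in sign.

Track the best alternating length ending on an up-step vs a down-step at each position: up/down = 1/1, 2/1, 1/3, 4/1, 4/1, 4/1, 4/5, 6/5, 6/7, 8/7, 6/9, 10/9, 6/11.
The maximum over both is 11; one such subsequence is 0, 16, 0, 20, 3, 16, 8, 11, 8, 9, 4.

11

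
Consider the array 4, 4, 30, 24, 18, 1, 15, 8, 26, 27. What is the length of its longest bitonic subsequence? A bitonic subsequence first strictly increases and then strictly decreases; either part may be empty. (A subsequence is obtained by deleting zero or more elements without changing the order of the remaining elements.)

One longest bitonic subsequence is 4, 30, 24, 18, 15, 8 (positions 1,3,4,5,7,8): it rises to 30 then falls. Length 6 is optimal.

6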